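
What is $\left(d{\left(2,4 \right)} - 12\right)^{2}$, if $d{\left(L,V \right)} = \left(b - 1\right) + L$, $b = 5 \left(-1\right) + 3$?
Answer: $169$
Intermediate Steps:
$b = -2$ ($b = -5 + 3 = -2$)
$d{\left(L,V \right)} = -3 + L$ ($d{\left(L,V \right)} = \left(-2 - 1\right) + L = -3 + L$)
$\left(d{\left(2,4 \right)} - 12\right)^{2} = \left(\left(-3 + 2\right) - 12\right)^{2} = \left(-1 - 12\right)^{2} = \left(-13\right)^{2} = 169$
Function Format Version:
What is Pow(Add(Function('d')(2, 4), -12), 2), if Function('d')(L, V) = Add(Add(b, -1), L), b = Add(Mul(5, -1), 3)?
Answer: 169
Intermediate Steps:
b = -2 (b = Add(-5, 3) = -2)
Function('d')(L, V) = Add(-3, L) (Function('d')(L, V) = Add(Add(-2, -1), L) = Add(-3, L))
Pow(Add(Function('d')(2, 4), -12), 2) = Pow(Add(Add(-3, 2), -12), 2) = Pow(Add(-1, -12), 2) = Pow(-13, 2) = 169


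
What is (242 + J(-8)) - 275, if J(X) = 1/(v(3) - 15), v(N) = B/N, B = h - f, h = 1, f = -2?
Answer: -463/14 ≈ -33.071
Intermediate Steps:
B = 3 (B = 1 - 1*(-2) = 1 + 2 = 3)
v(N) = 3/N
J(X) = -1/14 (J(X) = 1/(3/3 - 15) = 1/(3*(⅓) - 15) = 1/(1 - 15) = 1/(-14) = -1/14)
(242 + J(-8)) - 275 = (242 - 1/14) - 275 = 3387/14 - 275 = -463/14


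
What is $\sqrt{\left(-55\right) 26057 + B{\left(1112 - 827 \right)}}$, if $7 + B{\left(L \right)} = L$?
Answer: $i \sqrt{1432857} \approx 1197.0 i$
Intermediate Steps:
$B{\left(L \right)} = -7 + L$
$\sqrt{\left(-55\right) 26057 + B{\left(1112 - 827 \right)}} = \sqrt{\left(-55\right) 26057 + \left(-7 + \left(1112 - 827\right)\right)} = \sqrt{-1433135 + \left(-7 + \left(1112 - 827\right)\right)} = \sqrt{-1433135 + \left(-7 + 285\right)} = \sqrt{-1433135 + 278} = \sqrt{-1432857} = i \sqrt{1432857}$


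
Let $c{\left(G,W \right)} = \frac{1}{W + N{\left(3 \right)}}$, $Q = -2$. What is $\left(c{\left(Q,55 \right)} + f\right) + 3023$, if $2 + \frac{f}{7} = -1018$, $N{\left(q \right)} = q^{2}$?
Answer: $- \frac{263487}{64} \approx -4117.0$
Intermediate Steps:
$f = -7140$ ($f = -14 + 7 \left(-1018\right) = -14 - 7126 = -7140$)
$c{\left(G,W \right)} = \frac{1}{9 + W}$ ($c{\left(G,W \right)} = \frac{1}{W + 3^{2}} = \frac{1}{W + 9} = \frac{1}{9 + W}$)
$\left(c{\left(Q,55 \right)} + f\right) + 3023 = \left(\frac{1}{9 + 55} - 7140\right) + 3023 = \left(\frac{1}{64} - 7140\right) + 3023 = - \frac{456959}{64} + 3023 = - \frac{263487}{64}$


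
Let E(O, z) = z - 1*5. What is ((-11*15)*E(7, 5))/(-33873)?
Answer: 0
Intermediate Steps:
E(O, z) = -5 + z (E(O, z) = z - 5 = -5 + z)
((-11*15)*E(7, 5))/(-33873) = ((-11*15)*(-5 + 5))/(-33873) = -165*0*(-1/33873) = 0*(-1/33873) = 0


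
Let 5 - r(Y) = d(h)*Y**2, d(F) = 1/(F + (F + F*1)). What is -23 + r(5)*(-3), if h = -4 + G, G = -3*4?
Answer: -633/16 ≈ -39.563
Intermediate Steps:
G = -12
h = -16 (h = -4 - 12 = -16)
d(F) = 1/(3*F) (d(F) = 1/(F + (F + F)) = 1/(F + 2*F) = 1/(3*F))
r(Y) = 5 + Y**2/48 (r(Y) = 5 - (1/3)/(-16)*Y**2 = 5 - (1/3)*(-1/16)*Y**2 = 5 - (-1)*Y**2/48 = 5 + Y**2/48)
-23 + r(5)*(-3) = -23 + (5 + (1/48)*5**2)*(-3) = -23 + (5 + (1/48)*25)*(-3) = -23 + (5 + 25/48)*(-3) = -23 + (265/48)*(-3) = -23 - 265/16 = -633/16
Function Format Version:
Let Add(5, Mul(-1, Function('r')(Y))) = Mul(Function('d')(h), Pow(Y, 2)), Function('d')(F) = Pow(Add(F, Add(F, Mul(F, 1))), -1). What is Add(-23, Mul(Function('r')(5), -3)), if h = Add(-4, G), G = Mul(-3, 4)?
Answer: Rational(-633, 16) ≈ -39.563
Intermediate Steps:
G = -12
h = -16 (h = Add(-4, -12) = -16)
Function('d')(F) = Mul(Rational(1, 3), Pow(F, -1)) (Function('d')(F) = Pow(Add(F, Add(F, F)), -1) = Pow(Add(F, Mul(2, F)), -1) = Pow(Mul(3, F), -1) = Mul(Rational(1, 3), Pow(F, -1)))
Function('r')(Y) = Add(5, Mul(Rational(1, 48), Pow(Y, 2))) (Function('r')(Y) = Add(5, Mul(-1, Mul(Mul(Rational(1, 3), Pow(-16, -1)), Pow(Y, 2)))) = Add(5, Mul(-1, Mul(Mul(Rational(1, 3), Rational(-1, 16)), Pow(Y, 2)))) = Add(5, Mul(-1, Mul(Rational(-1, 48), Pow(Y, 2)))) = Add(5, Mul(Rational(1, 48), Pow(Y, 2))))
Add(-23, Mul(Function('r')(5), -3)) = Add(-23, Mul(Add(5, Mul(Rational(1, 48), Pow(5, 2))), -3)) = Add(-23, Mul(Add(5, Mul(Rational(1, 48), 25)), -3)) = Add(-23, Mul(Add(5, Rational(25, 48)), -3)) = Add(-23, Mul(Rational(265, 48), -3)) = Add(-23, Rational(-265, 16)) = Rational(-633, 16)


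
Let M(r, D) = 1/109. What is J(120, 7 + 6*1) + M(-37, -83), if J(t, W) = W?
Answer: 1418/109 ≈ 13.009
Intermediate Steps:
M(r, D) = 1/109
J(120, 7 + 6*1) + M(-37, -83) = (7 + 6*1) + 1/109 = (7 + 6) + 1/109 = 13 + 1/109 = 1418/109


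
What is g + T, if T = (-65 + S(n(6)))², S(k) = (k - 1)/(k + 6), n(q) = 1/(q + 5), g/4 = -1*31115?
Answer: -539647715/4489 ≈ -1.2022e+5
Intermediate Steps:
g = -124460 (g = 4*(-1*31115) = 4*(-31115) = -124460)
n(q) = 1/(5 + q)
S(k) = (-1 + k)/(6 + k)
T = 19053225/4489 (T = (-65 + (-1 + 1/(5 + 6))/(6 + 1/(5 + 6)))² = (-65 + (-1 + 1/11)/(6 + 1/11))² = (-65 - 10/11/(67/11))² = (-65 + (11/67)*(-10/11))² = (-65 - 10/67)² = (-4365/67)² = 19053225/4489 ≈ 4244.4)
g + T = -124460 + 19053225/4489 = -539647715/4489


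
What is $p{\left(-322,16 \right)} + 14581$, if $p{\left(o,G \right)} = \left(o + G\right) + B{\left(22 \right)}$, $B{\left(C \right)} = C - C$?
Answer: $14275$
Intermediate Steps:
$B{\left(C \right)} = 0$
$p{\left(o,G \right)} = G + o$ ($p{\left(o,G \right)} = \left(o + G\right) + 0 = \left(G + o\right) + 0 = G + o$)
$p{\left(-322,16 \right)} + 14581 = \left(16 - 322\right) + 14581 = -306 + 14581 = 14275$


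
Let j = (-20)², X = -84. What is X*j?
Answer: -33600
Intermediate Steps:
j = 400
X*j = -84*400 = -33600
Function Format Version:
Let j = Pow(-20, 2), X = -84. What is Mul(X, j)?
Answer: -33600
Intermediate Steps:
j = 400
Mul(X, j) = Mul(-84, 400) = -33600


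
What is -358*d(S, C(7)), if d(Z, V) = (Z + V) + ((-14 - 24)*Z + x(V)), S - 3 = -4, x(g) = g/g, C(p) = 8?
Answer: -16468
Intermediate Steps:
x(g) = 1
S = -1 (S = 3 - 4 = -1)
d(Z, V) = 1 + V - 37*Z (d(Z, V) = (Z + V) + ((-14 - 24)*Z + 1) = (V + Z) + (-38*Z + 1) = (V + Z) + (1 - 38*Z) = 1 + V - 37*Z)
-358*d(S, C(7)) = -358*(1 + 8 - 37*(-1)) = -358*(1 + 8 + 37) = -358*46 = -16468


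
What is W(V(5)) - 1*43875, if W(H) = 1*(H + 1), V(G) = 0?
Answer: -43874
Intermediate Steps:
W(H) = 1 + H (W(H) = 1*(1 + H) = 1 + H)
W(V(5)) - 1*43875 = (1 + 0) - 1*43875 = 1 - 43875 = -43874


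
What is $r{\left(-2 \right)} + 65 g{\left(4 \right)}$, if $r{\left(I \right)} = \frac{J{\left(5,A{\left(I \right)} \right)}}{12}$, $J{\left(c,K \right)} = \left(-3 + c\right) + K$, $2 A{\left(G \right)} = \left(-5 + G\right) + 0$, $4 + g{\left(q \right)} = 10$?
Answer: $\frac{3119}{8} \approx 389.88$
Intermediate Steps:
$g{\left(q \right)} = 6$ ($g{\left(q \right)} = -4 + 10 = 6$)
$A{\left(G \right)} = - \frac{5}{2} + \frac{G}{2}$ ($A{\left(G \right)} = \frac{\left(-5 + G\right) + 0}{2} = \frac{-5 + G}{2} = - \frac{5}{2} + \frac{G}{2}$)
$J{\left(c,K \right)} = -3 + K + c$
$r{\left(I \right)} = - \frac{1}{24} + \frac{I}{24}$ ($r{\left(I \right)} = \frac{-3 + \left(- \frac{5}{2} + \frac{I}{2}\right) + 5}{12} = \left(- \frac{1}{2} + \frac{I}{2}\right) \frac{1}{12} = - \frac{1}{24} + \frac{I}{24}$)
$r{\left(-2 \right)} + 65 g{\left(4 \right)} = \left(- \frac{1}{24} + \frac{1}{24} \left(-2\right)\right) + 65 \cdot 6 = \left(- \frac{1}{24} - \frac{1}{12}\right) + 390 = - \frac{1}{8} + 390 = \frac{3119}{8}$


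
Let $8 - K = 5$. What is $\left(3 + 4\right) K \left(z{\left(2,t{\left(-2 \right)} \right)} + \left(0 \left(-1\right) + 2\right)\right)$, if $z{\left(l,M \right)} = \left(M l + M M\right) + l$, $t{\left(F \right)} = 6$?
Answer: $1092$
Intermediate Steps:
$K = 3$ ($K = 8 - 5 = 3$)
$z{\left(l,M \right)} = l + M^{2} + M l$ ($z{\left(l,M \right)} = \left(M l + M^{2}\right) + l = \left(M^{2} + M l\right) + l = l + M^{2} + M l$)
$\left(3 + 4\right) K \left(z{\left(2,t{\left(-2 \right)} \right)} + \left(0 \left(-1\right) + 2\right)\right) = \left(3 + 4\right) 3 \left(\left(2 + 6^{2} + 6 \cdot 2\right) + \left(0 \left(-1\right) + 2\right)\right) = 7 \cdot 3 \left(\left(2 + 36 + 12\right) + \left(0 + 2\right)\right) = 21 \left(50 + 2\right) = 21 \cdot 52 = 1092$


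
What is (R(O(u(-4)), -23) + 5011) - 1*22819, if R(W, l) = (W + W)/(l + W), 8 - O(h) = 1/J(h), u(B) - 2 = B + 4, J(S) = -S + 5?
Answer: -17809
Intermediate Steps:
J(S) = 5 - S
u(B) = 6 + B (u(B) = 2 + (B + 4) = 2 + (4 + B) = 6 + B)
O(h) = 8 - 1/(5 - h)
R(W, l) = 2*W/(W + l) (R(W, l) = (2*W)/(W + l) = 2*W/(W + l))
(R(O(u(-4)), -23) + 5011) - 1*22819 = (2*((-39 + 8*(6 - 4))/(-5 + (6 - 4)))/((-39 + 8*(6 - 4))/(-5 + (6 - 4)) - 23) + 5011) - 1*22819 = (2*((-39 + 8*2)/(-5 + 2))/((-39 + 8*2)/(-5 + 2) - 23) + 5011) - 22819 = (2*((-39 + 16)/(-3))/((-39 + 16)/(-3) - 23) + 5011) - 22819 = (2*(-⅓*(-23))/(-⅓*(-23) - 23) + 5011) - 22819 = (2*(23/3)/(23/3 - 23) + 5011) - 22819 = (2*(23/3)/(-46/3) + 5011) - 22819 = (2*(23/3)*(-3/46) + 5011) - 22819 = (-1 + 5011) - 22819 = 5010 - 22819 = -17809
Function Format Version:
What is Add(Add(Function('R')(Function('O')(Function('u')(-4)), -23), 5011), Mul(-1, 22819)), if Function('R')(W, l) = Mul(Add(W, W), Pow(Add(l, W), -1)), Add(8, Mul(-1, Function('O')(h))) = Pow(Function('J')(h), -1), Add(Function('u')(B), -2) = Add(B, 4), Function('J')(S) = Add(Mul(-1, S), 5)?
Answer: -17809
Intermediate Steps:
Function('J')(S) = Add(5, Mul(-1, S))
Function('u')(B) = Add(6, B) (Function('u')(B) = Add(2, Add(B, 4)) = Add(2, Add(4, B)) = Add(6, B))
Function('O')(h) = Add(8, Mul(-1, Pow(Add(5, Mul(-1, h)), -1)))
Function('R')(W, l) = Mul(2, W, Pow(Add(W, l), -1)) (Function('R')(W, l) = Mul(Mul(2, W), Pow(Add(W, l), -1)) = Mul(2, W, Pow(Add(W, l), -1)))
Add(Add(Function('R')(Function('O')(Function('u')(-4)), -23), 5011), Mul(-1, 22819)) = Add(Add(Mul(2, Mul(Pow(Add(-5, Add(6, -4)), -1), Add(-39, Mul(8, Add(6, -4)))), Pow(Add(Mul(Pow(Add(-5, Add(6, -4)), -1), Add(-39, Mul(8, Add(6, -4)))), -23), -1)), 5011), Mul(-1, 22819)) = Add(Add(Mul(2, Mul(Pow(Add(-5, 2), -1), Add(-39, Mul(8, 2))), Pow(Add(Mul(Pow(Add(-5, 2), -1), Add(-39, Mul(8, 2))), -23), -1)), 5011), -22819) = Add(Add(Mul(2, Mul(Pow(-3, -1), Add(-39, 16)), Pow(Add(Mul(Pow(-3, -1), Add(-39, 16)), -23), -1)), 5011), -22819) = Add(Add(Mul(2, Mul(Rational(-1, 3), -23), Pow(Add(Mul(Rational(-1, 3), -23), -23), -1)), 5011), -22819) = Add(Add(Mul(2, Rational(23, 3), Pow(Add(Rational(23, 3), -23), -1)), 5011), -22819) = Add(Add(Mul(2, Rational(23, 3), Pow(Rational(-46, 3), -1)), 5011), -22819) = Add(Add(Mul(2, Rational(23, 3), Rational(-3, 46)), 5011), -22819) = Add(Add(-1, 5011), -22819) = Add(5010, -22819) = -17809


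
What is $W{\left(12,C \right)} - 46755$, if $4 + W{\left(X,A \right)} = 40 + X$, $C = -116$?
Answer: $-46707$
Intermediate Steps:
$W{\left(X,A \right)} = 36 + X$ ($W{\left(X,A \right)} = -4 + \left(40 + X\right) = 36 + X$)
$W{\left(12,C \right)} - 46755 = \left(36 + 12\right) - 46755 = 48 - 46755 = -46707$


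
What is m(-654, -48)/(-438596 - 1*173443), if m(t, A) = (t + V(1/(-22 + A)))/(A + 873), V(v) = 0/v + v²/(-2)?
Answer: 6409201/4948335315000 ≈ 1.2952e-6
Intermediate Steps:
V(v) = -v²/2 (V(v) = 0 + v²*(-½) = 0 - v²/2 = -v²/2)
m(t, A) = (t - 1/(2*(-22 + A)²))/(873 + A) (m(t, A) = (t - 1/(2*(-22 + A)²))/(A + 873) = (t - 1/(2*(-22 + A)²))/(873 + A))
m(-654, -48)/(-438596 - 1*173443) = ((-½ - 654*(-22 - 48)²)/((-22 - 48)²*(873 - 48)))/(-438596 - 1*173443) = ((-½ - 654*(-70)²)/((-70)²*825))/(-438596 - 173443) = ((1/4900)*(1/825)*(-½ - 654*4900))/(-612039) = ((1/4900)*(1/825)*(-½ - 3204600))*(-1/612039) = ((1/4900)*(1/825)*(-6409201/2))*(-1/612039) = -6409201/8085000*(-1/612039) = 6409201/4948335315000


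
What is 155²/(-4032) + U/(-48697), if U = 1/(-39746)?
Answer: -3321475061287/557427157056 ≈ -5.9586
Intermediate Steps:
U = -1/39746 ≈ -2.5160e-5
155²/(-4032) + U/(-48697) = 155²/(-4032) - 1/39746/(-48697) = 24025*(-1/4032) - 1/39746*(-1/48697) = -24025/4032 + 1/1935510962 = -3321475061287/557427157056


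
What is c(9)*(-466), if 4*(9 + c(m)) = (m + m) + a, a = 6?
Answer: 1398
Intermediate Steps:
c(m) = -15/2 + m/2 (c(m) = -9 + ((m + m) + 6)/4 = -9 + (2*m + 6)/4 = -9 + (6 + 2*m)/4 = -9 + (3/2 + m/2) = -15/2 + m/2)
c(9)*(-466) = (-15/2 + (1/2)*9)*(-466) = (-15/2 + 9/2)*(-466) = -3*(-466) = 1398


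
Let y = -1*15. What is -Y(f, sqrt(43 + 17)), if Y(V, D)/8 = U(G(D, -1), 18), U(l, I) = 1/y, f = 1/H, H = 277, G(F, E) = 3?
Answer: 8/15 ≈ 0.53333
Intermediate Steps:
y = -15
f = 1/277 ≈ 0.0036101
U(l, I) = -1/15 (U(l, I) = 1/(-15) = -1/15)
Y(V, D) = -8/15 (Y(V, D) = 8*(-1/15) = -8/15)
-Y(f, sqrt(43 + 17)) = -1*(-8/15) = 8/15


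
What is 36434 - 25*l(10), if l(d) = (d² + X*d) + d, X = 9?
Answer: 31434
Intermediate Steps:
l(d) = d² + 10*d (l(d) = (d² + 9*d) + d = d² + 10*d)
36434 - 25*l(10) = 36434 - 25*10*(10 + 10) = 36434 - 25*10*20 = 36434 - 25*200 = 36434 - 1*5000 = 36434 - 5000 = 31434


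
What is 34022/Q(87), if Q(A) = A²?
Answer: 34022/7569 ≈ 4.4949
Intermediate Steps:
34022/Q(87) = 34022/(87²) = 34022/7569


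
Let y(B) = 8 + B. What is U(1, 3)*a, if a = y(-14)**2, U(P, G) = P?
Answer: 36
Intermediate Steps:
a = 36 (a = (8 - 14)**2 = (-6)**2 = 36)
U(1, 3)*a = 1*36 = 36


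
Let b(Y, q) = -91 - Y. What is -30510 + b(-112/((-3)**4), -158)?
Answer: -2478569/81 ≈ -30600.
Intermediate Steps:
-30510 + b(-112/((-3)**4), -158) = -30510 + (-91 - (-112)/((-3)**4)) = -30510 + (-91 - (-112)/81) = -30510 + (-91 - 1*(-112/81)) = -30510 + (-91 + 112/81) = -30510 - 7259/81 = -2478569/81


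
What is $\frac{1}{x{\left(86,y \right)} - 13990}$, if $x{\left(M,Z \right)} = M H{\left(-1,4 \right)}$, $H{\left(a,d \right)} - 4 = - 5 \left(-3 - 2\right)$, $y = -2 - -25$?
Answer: $- \frac{1}{11496} \approx -8.6987 \cdot 10^{-5}$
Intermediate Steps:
$y = 23$ ($y = -2 + 25 = 23$)
$H{\left(a,d \right)} = 29$ ($H{\left(a,d \right)} = 4 - 5 \left(-3 - 2\right) = 4 - -25 = 4 + 25 = 29$)
$x{\left(M,Z \right)} = 29 M$ ($x{\left(M,Z \right)} = M 29 = 29 M$)
$\frac{1}{x{\left(86,y \right)} - 13990} = \frac{1}{29 \cdot 86 - 13990} = \frac{1}{2494 - 13990} = \frac{1}{-11496} = - \frac{1}{11496}$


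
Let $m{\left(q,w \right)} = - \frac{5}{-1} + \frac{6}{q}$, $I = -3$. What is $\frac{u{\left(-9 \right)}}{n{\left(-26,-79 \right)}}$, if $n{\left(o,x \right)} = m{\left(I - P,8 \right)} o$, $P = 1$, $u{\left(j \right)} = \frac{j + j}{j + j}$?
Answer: $- \frac{1}{91} \approx -0.010989$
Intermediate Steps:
$u{\left(j \right)} = 1$ ($u{\left(j \right)} = \frac{2 j}{2 j} = 2 j \frac{1}{2 j} = 1$)
$m{\left(q,w \right)} = 5 + \frac{6}{q}$ ($m{\left(q,w \right)} = \left(-5\right) \left(-1\right) + \frac{6}{q} = 5 + \frac{6}{q}$)
$n{\left(o,x \right)} = \frac{7 o}{2}$ ($n{\left(o,x \right)} = \left(5 + \frac{6}{-3 - 1}\right) o = \left(5 + \frac{6}{-4}\right) o = \left(5 + 6 \left(- \frac{1}{4}\right)\right) o = \left(5 - \frac{3}{2}\right) o = \frac{7 o}{2}$)
$\frac{u{\left(-9 \right)}}{n{\left(-26,-79 \right)}} = 1 \frac{1}{\frac{7}{2} \left(-26\right)} = 1 \frac{1}{-91} = 1 \left(- \frac{1}{91}\right) = - \frac{1}{91}$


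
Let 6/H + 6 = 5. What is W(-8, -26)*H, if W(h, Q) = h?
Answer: 48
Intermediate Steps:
H = -6 (H = 6/(-6 + 5) = 6/(-1) = 6*(-1) = -6)
W(-8, -26)*H = -8*(-6) = 48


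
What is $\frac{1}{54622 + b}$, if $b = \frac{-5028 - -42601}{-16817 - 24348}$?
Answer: $\frac{41165}{2248477057} \approx 1.8308 \cdot 10^{-5}$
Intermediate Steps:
$b = - \frac{37573}{41165}$ ($b = \frac{-5028 + 42601}{-41165} = 37573 \left(- \frac{1}{41165}\right) = - \frac{37573}{41165} \approx -0.91274$)
$\frac{1}{54622 + b} = \frac{1}{54622 - \frac{37573}{41165}} = \frac{1}{\frac{2248477057}{41165}} = \frac{41165}{2248477057}$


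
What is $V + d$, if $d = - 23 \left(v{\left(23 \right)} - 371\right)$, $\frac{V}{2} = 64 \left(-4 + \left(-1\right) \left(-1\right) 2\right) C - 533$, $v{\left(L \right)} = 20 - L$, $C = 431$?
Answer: $-102800$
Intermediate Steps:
$V = -111402$ ($V = 2 \left(64 \left(-4 + \left(-1\right) \left(-1\right) 2\right) 431 - 533\right) = 2 \left(64 \left(-4 + 1 \cdot 2\right) 431 - 533\right) = 2 \left(64 \left(-4 + 2\right) 431 - 533\right) = 2 \left(64 \left(-2\right) 431 - 533\right) = 2 \left(\left(-128\right) 431 - 533\right) = 2 \left(-55168 - 533\right) = 2 \left(-55701\right) = -111402$)
$d = 8602$ ($d = - 23 \left(\left(20 - 23\right) - 371\right) = - 23 \left(-3 - 371\right) = \left(-23\right) \left(-374\right) = 8602$)
$V + d = -111402 + 8602 = -102800$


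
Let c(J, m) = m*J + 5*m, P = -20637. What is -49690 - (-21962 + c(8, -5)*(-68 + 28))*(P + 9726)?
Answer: -211308472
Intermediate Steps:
c(J, m) = 5*m + J*m (c(J, m) = J*m + 5*m = 5*m + J*m)
-49690 - (-21962 + c(8, -5)*(-68 + 28))*(P + 9726) = -49690 - (-21962 + (-5*(5 + 8))*(-68 + 28))*(-20637 + 9726) = -49690 - (-21962 - 5*13*(-40))*(-10911) = -49690 - (-21962 - 65*(-40))*(-10911) = -49690 - (-21962 + 2600)*(-10911) = -49690 - (-19362)*(-10911) = -49690 - 1*211258782 = -49690 - 211258782 = -211308472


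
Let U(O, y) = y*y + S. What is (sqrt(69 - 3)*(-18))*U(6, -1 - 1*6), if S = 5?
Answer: -972*sqrt(66) ≈ -7896.6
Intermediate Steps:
U(O, y) = 5 + y**2 (U(O, y) = y*y + 5 = y**2 + 5 = 5 + y**2)
(sqrt(69 - 3)*(-18))*U(6, -1 - 1*6) = (sqrt(69 - 3)*(-18))*(5 + (-1 - 1*6)**2) = (sqrt(66)*(-18))*(5 + (-1 - 6)**2) = (-18*sqrt(66))*(5 + (-7)**2) = (-18*sqrt(66))*(5 + 49) = -18*sqrt(66)*54 = -972*sqrt(66)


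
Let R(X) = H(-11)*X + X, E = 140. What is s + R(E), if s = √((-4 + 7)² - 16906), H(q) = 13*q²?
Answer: 220360 + I*√16897 ≈ 2.2036e+5 + 129.99*I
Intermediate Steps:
s = I*√16897 (s = √(3² - 16906) = √(9 - 16906) = √(-16897) = I*√16897 ≈ 129.99*I)
R(X) = 1574*X (R(X) = (13*(-11)²)*X + X = (13*121)*X + X = 1573*X + X = 1574*X)
s + R(E) = I*√16897 + 1574*140 = I*√16897 + 220360 = 220360 + I*√16897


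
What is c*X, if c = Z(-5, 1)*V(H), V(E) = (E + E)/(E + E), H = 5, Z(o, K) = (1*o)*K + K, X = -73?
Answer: 292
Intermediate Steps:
Z(o, K) = K + K*o (Z(o, K) = o*K + K = K*o + K = K + K*o)
V(E) = 1 (V(E) = (2*E)/((2*E)) = (2*E)*(1/(2*E)) = 1)
c = -4 (c = (1*(1 - 5))*1 = (1*(-4))*1 = -4*1 = -4)
c*X = -4*(-73) = 292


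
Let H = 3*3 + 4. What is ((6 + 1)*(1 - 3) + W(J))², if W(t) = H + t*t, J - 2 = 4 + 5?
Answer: 14400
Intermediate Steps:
J = 11 (J = 2 + (4 + 5) = 2 + 9 = 11)
H = 13 (H = 9 + 4 = 13)
W(t) = 13 + t² (W(t) = 13 + t*t = 13 + t²)
((6 + 1)*(1 - 3) + W(J))² = ((6 + 1)*(1 - 3) + (13 + 11²))² = (7*(-2) + (13 + 121))² = (-14 + 134)² = 120² = 14400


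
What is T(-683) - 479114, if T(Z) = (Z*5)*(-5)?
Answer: -462039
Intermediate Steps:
T(Z) = -25*Z (T(Z) = (5*Z)*(-5) = -25*Z)
T(-683) - 479114 = -25*(-683) - 479114 = 17075 - 479114 = -462039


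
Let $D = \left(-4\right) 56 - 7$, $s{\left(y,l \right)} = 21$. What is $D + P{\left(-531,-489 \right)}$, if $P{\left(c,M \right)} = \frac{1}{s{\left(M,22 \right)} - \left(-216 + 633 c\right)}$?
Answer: $- \frac{77699159}{336360} \approx -231.0$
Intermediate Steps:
$D = -231$ ($D = -224 - 7 = -231$)
$P{\left(c,M \right)} = \frac{1}{237 - 633 c}$ ($P{\left(c,M \right)} = \frac{1}{21 - \left(-216 + 633 c\right)} = \frac{1}{237 - 633 c}$)
$D + P{\left(-531,-489 \right)} = -231 + \frac{1}{3 \left(79 - -112041\right)} = -231 + \frac{1}{3 \left(79 + 112041\right)} = -231 + \frac{1}{3 \cdot 112120} = -231 + \frac{1}{3} \cdot \frac{1}{112120} = -231 + \frac{1}{336360} = - \frac{77699159}{336360}$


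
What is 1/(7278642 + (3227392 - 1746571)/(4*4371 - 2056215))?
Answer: 679577/4946397200827 ≈ 1.3739e-7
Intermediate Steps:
1/(7278642 + (3227392 - 1746571)/(4*4371 - 2056215)) = 1/(7278642 + 1480821/(17484 - 2056215)) = 1/(7278642 + 1480821/(-2038731)) = 1/(7278642 + 1480821*(-1/2038731)) = 1/(7278642 - 493607/679577) = 1/(4946397200827/679577) = 679577/4946397200827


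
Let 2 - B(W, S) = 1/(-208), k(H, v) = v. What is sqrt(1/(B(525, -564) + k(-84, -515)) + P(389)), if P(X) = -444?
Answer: 22*I*sqrt(10444623155)/106703 ≈ 21.071*I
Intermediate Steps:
B(W, S) = 417/208 (B(W, S) = 2 - 1/(-208) = 2 - 1*(-1/208) = 2 + 1/208 = 417/208)
sqrt(1/(B(525, -564) + k(-84, -515)) + P(389)) = sqrt(1/(417/208 - 515) - 444) = sqrt(1/(-106703/208) - 444) = sqrt(-208/106703 - 444) = sqrt(-47376340/106703) = 22*I*sqrt(10444623155)/106703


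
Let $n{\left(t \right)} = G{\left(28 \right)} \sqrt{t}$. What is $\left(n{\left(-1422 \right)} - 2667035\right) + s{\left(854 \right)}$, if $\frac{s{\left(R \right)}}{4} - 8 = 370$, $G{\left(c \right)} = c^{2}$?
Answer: $-2665523 + 2352 i \sqrt{158} \approx -2.6655 \cdot 10^{6} + 29564.0 i$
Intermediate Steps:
$s{\left(R \right)} = 1512$ ($s{\left(R \right)} = 32 + 4 \cdot 370 = 32 + 1480 = 1512$)
$n{\left(t \right)} = 784 \sqrt{t}$ ($n{\left(t \right)} = 28^{2} \sqrt{t} = 784 \sqrt{t}$)
$\left(n{\left(-1422 \right)} - 2667035\right) + s{\left(854 \right)} = \left(784 \sqrt{-1422} - 2667035\right) + 1512 = \left(784 \cdot 3 i \sqrt{158} - 2667035\right) + 1512 = \left(2352 i \sqrt{158} - 2667035\right) + 1512 = \left(-2667035 + 2352 i \sqrt{158}\right) + 1512 = -2665523 + 2352 i \sqrt{158}$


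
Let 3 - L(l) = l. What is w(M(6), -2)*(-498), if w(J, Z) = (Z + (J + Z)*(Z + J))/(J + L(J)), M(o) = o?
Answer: -2324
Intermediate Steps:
L(l) = 3 - l
w(J, Z) = Z/3 + (J + Z)²/3 (w(J, Z) = (Z + (J + Z)*(Z + J))/(J + (3 - J)) = (Z + (J + Z)*(J + Z))/3 = (Z + (J + Z)²)*(⅓) = Z/3 + (J + Z)²/3)
w(M(6), -2)*(-498) = ((⅓)*(-2) + (6 - 2)²/3)*(-498) = (-⅔ + (⅓)*4²)*(-498) = (-⅔ + (⅓)*16)*(-498) = (-⅔ + 16/3)*(-498) = (14/3)*(-498) = -2324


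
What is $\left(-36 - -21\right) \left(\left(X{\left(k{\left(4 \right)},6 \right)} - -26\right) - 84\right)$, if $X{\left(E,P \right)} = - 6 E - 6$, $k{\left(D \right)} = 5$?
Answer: $1410$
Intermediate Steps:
$X{\left(E,P \right)} = -6 - 6 E$
$\left(-36 - -21\right) \left(\left(X{\left(k{\left(4 \right)},6 \right)} - -26\right) - 84\right) = \left(-36 - -21\right) \left(\left(\left(-6 - 30\right) - -26\right) - 84\right) = \left(-36 + 21\right) \left(\left(\left(-6 - 30\right) + 26\right) - 84\right) = - 15 \left(\left(-36 + 26\right) - 84\right) = - 15 \left(-10 - 84\right) = \left(-15\right) \left(-94\right) = 1410$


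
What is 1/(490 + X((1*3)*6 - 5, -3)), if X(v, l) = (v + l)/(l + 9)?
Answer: 3/1475 ≈ 0.0020339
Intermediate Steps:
X(v, l) = (l + v)/(9 + l)
1/(490 + X((1*3)*6 - 5, -3)) = 1/(490 + (-3 + ((1*3)*6 - 5))/(9 - 3)) = 1/(490 + (-3 + (3*6 - 5))/6) = 1/(490 + (-3 + (18 - 5))/6) = 1/(490 + (-3 + 13)/6) = 1/(490 + (⅙)*10) = 1/(490 + 5/3) = 1/(1475/3) = 3/1475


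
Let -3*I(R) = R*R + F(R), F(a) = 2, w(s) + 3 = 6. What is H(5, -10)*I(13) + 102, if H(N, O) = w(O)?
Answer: -69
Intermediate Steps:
w(s) = 3 (w(s) = -3 + 6 = 3)
H(N, O) = 3
I(R) = -⅔ - R²/3 (I(R) = -(R*R + 2)/3 = -(R² + 2)/3 = -(2 + R²)/3 = -⅔ - R²/3)
H(5, -10)*I(13) + 102 = 3*(-⅔ - ⅓*13²) + 102 = 3*(-⅔ - ⅓*169) + 102 = 3*(-⅔ - 169/3) + 102 = 3*(-57) + 102 = -171 + 102 = -69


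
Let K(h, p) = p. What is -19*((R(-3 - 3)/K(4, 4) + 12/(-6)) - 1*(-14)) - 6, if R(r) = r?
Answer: -411/2 ≈ -205.50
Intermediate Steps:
-19*((R(-3 - 3)/K(4, 4) + 12/(-6)) - 1*(-14)) - 6 = -19*(((-3 - 3)/4 + 12/(-6)) - 1*(-14)) - 6 = -19*((-6*1/4 + 12*(-1/6)) + 14) - 6 = -19*((-3/2 - 2) + 14) - 6 = -19*(-7/2 + 14) - 6 = -19*21/2 - 6 = -399/2 - 6 = -411/2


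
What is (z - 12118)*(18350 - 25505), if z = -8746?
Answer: 149281920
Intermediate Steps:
(z - 12118)*(18350 - 25505) = (-8746 - 12118)*(18350 - 25505) = -20864*(-7155) = 149281920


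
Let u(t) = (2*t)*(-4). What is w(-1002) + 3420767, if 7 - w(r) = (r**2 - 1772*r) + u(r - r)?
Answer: 641226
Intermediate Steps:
u(t) = -8*t
w(r) = 7 - r**2 + 1772*r (w(r) = 7 - ((r**2 - 1772*r) - 8*(r - r)) = 7 - ((r**2 - 1772*r) - 8*0) = 7 - ((r**2 - 1772*r) + 0) = 7 - (r**2 - 1772*r) = 7 + (-r**2 + 1772*r) = 7 - r**2 + 1772*r)
w(-1002) + 3420767 = (7 - 1*(-1002)**2 + 1772*(-1002)) + 3420767 = (7 - 1*1004004 - 1775544) + 3420767 = (7 - 1004004 - 1775544) + 3420767 = -2779541 + 3420767 = 641226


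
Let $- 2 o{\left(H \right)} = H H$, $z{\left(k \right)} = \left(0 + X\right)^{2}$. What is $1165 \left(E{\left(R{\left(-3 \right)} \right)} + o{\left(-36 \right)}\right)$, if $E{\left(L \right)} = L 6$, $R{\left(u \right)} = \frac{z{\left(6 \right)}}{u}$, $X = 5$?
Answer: $-813170$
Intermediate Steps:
$z{\left(k \right)} = 25$ ($z{\left(k \right)} = \left(0 + 5\right)^{2} = 5^{2} = 25$)
$R{\left(u \right)} = \frac{25}{u}$
$E{\left(L \right)} = 6 L$
$o{\left(H \right)} = - \frac{H^{2}}{2}$ ($o{\left(H \right)} = - \frac{H H}{2} = - \frac{H^{2}}{2}$)
$1165 \left(E{\left(R{\left(-3 \right)} \right)} + o{\left(-36 \right)}\right) = 1165 \left(6 \frac{25}{-3} - \frac{\left(-36\right)^{2}}{2}\right) = 1165 \left(6 \cdot 25 \left(- \frac{1}{3}\right) - 648\right) = 1165 \left(6 \left(- \frac{25}{3}\right) - 648\right) = 1165 \left(-50 - 648\right) = 1165 \left(-698\right) = -813170$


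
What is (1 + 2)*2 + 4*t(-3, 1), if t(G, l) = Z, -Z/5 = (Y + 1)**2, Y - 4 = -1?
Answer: -314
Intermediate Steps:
Y = 3 (Y = 4 - 1 = 3)
Z = -80 (Z = -5*(3 + 1)**2 = -5*4**2 = -5*16 = -80)
t(G, l) = -80
(1 + 2)*2 + 4*t(-3, 1) = (1 + 2)*2 + 4*(-80) = 3*2 - 320 = 6 - 320 = -314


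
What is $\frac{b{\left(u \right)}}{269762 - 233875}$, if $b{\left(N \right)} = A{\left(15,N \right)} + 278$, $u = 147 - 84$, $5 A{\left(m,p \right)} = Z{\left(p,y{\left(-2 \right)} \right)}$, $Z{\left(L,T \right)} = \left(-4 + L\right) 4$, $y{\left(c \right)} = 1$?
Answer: $\frac{1626}{179435} \approx 0.0090618$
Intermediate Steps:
$Z{\left(L,T \right)} = -16 + 4 L$
$A{\left(m,p \right)} = - \frac{16}{5} + \frac{4 p}{5}$ ($A{\left(m,p \right)} = \frac{-16 + 4 p}{5} = - \frac{16}{5} + \frac{4 p}{5}$)
$u = 63$ ($u = 147 - 84 = 63$)
$b{\left(N \right)} = \frac{1374}{5} + \frac{4 N}{5}$ ($b{\left(N \right)} = \left(- \frac{16}{5} + \frac{4 N}{5}\right) + 278 = \frac{1374}{5} + \frac{4 N}{5}$)
$\frac{b{\left(u \right)}}{269762 - 233875} = \frac{\frac{1374}{5} + \frac{4}{5} \cdot 63}{269762 - 233875} = \frac{\frac{1374}{5} + \frac{252}{5}}{35887} = \frac{1626}{5} \cdot \frac{1}{35887} = \frac{1626}{179435}$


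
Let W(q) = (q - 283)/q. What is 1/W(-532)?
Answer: 532/815 ≈ 0.65276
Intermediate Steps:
W(q) = (-283 + q)/q
1/W(-532) = 1/((-283 - 532)/(-532)) = 1/(-1/532*(-815)) = 1/(815/532) = 532/815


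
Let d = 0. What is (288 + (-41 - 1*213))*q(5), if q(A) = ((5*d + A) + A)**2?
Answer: 3400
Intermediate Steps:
q(A) = 4*A**2 (q(A) = ((5*0 + A) + A)**2 = ((0 + A) + A)**2 = (A + A)**2 = (2*A)**2 = 4*A**2)
(288 + (-41 - 1*213))*q(5) = (288 + (-41 - 1*213))*(4*5**2) = (288 + (-41 - 213))*(4*25) = (288 - 254)*100 = 34*100 = 3400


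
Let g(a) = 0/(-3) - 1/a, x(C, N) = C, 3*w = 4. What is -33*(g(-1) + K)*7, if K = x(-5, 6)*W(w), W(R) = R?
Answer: 1309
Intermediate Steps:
w = 4/3 (w = (⅓)*4 = 4/3 ≈ 1.3333)
K = -20/3 (K = -5*4/3 = -20/3 ≈ -6.6667)
g(a) = -1/a (g(a) = 0*(-⅓) - 1/a = 0 - 1/a = -1/a)
-33*(g(-1) + K)*7 = -33*(-1/(-1) - 20/3)*7 = -33*(-1*(-1) - 20/3)*7 = -33*(1 - 20/3)*7 = -33*(-17/3)*7 = 187*7 = 1309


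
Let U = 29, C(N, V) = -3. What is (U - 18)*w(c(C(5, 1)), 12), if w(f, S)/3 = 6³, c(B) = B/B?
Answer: 7128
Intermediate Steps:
c(B) = 1
w(f, S) = 648 (w(f, S) = 3*6³ = 3*216 = 648)
(U - 18)*w(c(C(5, 1)), 12) = (29 - 18)*648 = 11*648 = 7128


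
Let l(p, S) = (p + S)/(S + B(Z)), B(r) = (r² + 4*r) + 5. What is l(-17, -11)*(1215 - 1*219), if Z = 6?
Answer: -4648/9 ≈ -516.44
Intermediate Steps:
B(r) = 5 + r² + 4*r
l(p, S) = (S + p)/(65 + S) (l(p, S) = (p + S)/(S + (5 + 6² + 4*6)) = (S + p)/(S + (5 + 36 + 24)) = (S + p)/(S + 65) = (S + p)/(65 + S))
l(-17, -11)*(1215 - 1*219) = ((-11 - 17)/(65 - 11))*(1215 - 1*219) = (-28/54)*(1215 - 219) = ((1/54)*(-28))*996 = -14/27*996 = -4648/9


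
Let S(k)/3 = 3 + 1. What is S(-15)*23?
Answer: 276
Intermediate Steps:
S(k) = 12 (S(k) = 3*(3 + 1) = 3*4 = 12)
S(-15)*23 = 12*23 = 276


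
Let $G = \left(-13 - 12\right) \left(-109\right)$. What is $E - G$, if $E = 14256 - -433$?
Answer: $11964$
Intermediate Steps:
$G = 2725$ ($G = \left(-25\right) \left(-109\right) = 2725$)
$E = 14689$ ($E = 14256 + 433 = 14689$)
$E - G = 14689 - 2725 = 11964$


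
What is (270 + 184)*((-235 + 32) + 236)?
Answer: 14982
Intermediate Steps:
(270 + 184)*((-235 + 32) + 236) = 454*(-203 + 236) = 454*33 = 14982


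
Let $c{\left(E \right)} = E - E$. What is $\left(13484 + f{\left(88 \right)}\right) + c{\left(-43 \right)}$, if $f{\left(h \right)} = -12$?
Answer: $13472$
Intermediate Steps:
$c{\left(E \right)} = 0$
$\left(13484 + f{\left(88 \right)}\right) + c{\left(-43 \right)} = \left(13484 - 12\right) + 0 = 13472 + 0 = 13472$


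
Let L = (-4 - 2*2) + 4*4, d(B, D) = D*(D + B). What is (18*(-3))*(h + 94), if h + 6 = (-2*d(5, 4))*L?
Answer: 26352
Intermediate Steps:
d(B, D) = D*(B + D)
L = 8 (L = (-4 - 4) + 16 = -8 + 16 = 8)
h = -582 (h = -6 - 8*(5 + 4)*8 = -6 - 8*9*8 = -6 - 2*36*8 = -6 - 72*8 = -6 - 576 = -582)
(18*(-3))*(h + 94) = (18*(-3))*(-582 + 94) = -54*(-488) = 26352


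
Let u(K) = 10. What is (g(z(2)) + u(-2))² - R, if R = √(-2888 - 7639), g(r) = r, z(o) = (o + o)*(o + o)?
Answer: 676 - 11*I*√87 ≈ 676.0 - 102.6*I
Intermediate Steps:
z(o) = 4*o² (z(o) = (2*o)*(2*o) = 4*o²)
R = 11*I*√87 (R = √(-10527) = 11*I*√87 ≈ 102.6*I)
(g(z(2)) + u(-2))² - R = (4*2² + 10)² - 11*I*√87 = (4*4 + 10)² - 11*I*√87 = (16 + 10)² - 11*I*√87 = 26² - 11*I*√87 = 676 - 11*I*√87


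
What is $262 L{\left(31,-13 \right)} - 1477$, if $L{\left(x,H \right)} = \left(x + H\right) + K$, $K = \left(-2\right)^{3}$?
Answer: $1143$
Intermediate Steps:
$K = -8$
$L{\left(x,H \right)} = -8 + H + x$ ($L{\left(x,H \right)} = \left(x + H\right) - 8 = \left(H + x\right) - 8 = -8 + H + x$)
$262 L{\left(31,-13 \right)} - 1477 = 262 \left(-8 - 13 + 31\right) - 1477 = 262 \cdot 10 - 1477 = 2620 - 1477 = 1143$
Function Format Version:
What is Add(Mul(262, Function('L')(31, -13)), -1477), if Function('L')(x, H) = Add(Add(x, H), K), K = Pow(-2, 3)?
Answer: 1143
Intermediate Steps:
K = -8
Function('L')(x, H) = Add(-8, H, x) (Function('L')(x, H) = Add(Add(x, H), -8) = Add(Add(H, x), -8) = Add(-8, H, x))
Add(Mul(262, Function('L')(31, -13)), -1477) = Add(Mul(262, Add(-8, -13, 31)), -1477) = Add(Mul(262, 10), -1477) = Add(2620, -1477) = 1143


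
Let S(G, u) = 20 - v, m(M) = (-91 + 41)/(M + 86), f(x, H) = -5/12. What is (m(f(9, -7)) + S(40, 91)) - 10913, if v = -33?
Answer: -11153820/1027 ≈ -10861.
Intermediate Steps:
f(x, H) = -5/12 (f(x, H) = -5*1/12 = -5/12)
m(M) = -50/(86 + M)
S(G, u) = 53 (S(G, u) = 20 - 1*(-33) = 20 + 33 = 53)
(m(f(9, -7)) + S(40, 91)) - 10913 = (-50/(86 - 5/12) + 53) - 10913 = (-50/1027/12 + 53) - 10913 = (-50*12/1027 + 53) - 10913 = (-600/1027 + 53) - 10913 = 53831/1027 - 10913 = -11153820/1027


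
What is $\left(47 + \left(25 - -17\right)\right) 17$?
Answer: $1513$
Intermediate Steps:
$\left(47 + \left(25 - -17\right)\right) 17 = \left(47 + \left(25 + 17\right)\right) 17 = \left(47 + 42\right) 17 = 89 \cdot 17 = 1513$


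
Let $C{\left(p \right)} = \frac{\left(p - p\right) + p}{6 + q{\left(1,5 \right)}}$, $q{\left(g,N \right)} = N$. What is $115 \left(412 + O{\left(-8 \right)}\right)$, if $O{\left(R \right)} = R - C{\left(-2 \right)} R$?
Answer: $\frac{509220}{11} \approx 46293.0$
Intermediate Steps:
$C{\left(p \right)} = \frac{p}{11}$ ($C{\left(p \right)} = \frac{\left(p - p\right) + p}{6 + 5} = \frac{0 + p}{11} = p \frac{1}{11} = \frac{p}{11}$)
$O{\left(R \right)} = \frac{13 R}{11}$ ($O{\left(R \right)} = R - \frac{1}{11} \left(-2\right) R = R - - \frac{2 R}{11} = R + \frac{2 R}{11} = \frac{13 R}{11}$)
$115 \left(412 + O{\left(-8 \right)}\right) = 115 \left(412 + \frac{13}{11} \left(-8\right)\right) = 115 \left(412 - \frac{104}{11}\right) = 115 \cdot \frac{4428}{11} = \frac{509220}{11}$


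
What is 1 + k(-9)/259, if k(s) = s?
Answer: 250/259 ≈ 0.96525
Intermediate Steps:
1 + k(-9)/259 = 1 - 9/259 = 250/259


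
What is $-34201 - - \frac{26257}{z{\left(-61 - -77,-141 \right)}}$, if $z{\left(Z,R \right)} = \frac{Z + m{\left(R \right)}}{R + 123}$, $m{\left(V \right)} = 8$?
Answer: $- \frac{215575}{4} \approx -53894.0$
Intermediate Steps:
$z{\left(Z,R \right)} = \frac{8 + Z}{123 + R}$ ($z{\left(Z,R \right)} = \frac{Z + 8}{R + 123} = \frac{8 + Z}{123 + R}$)
$-34201 - - \frac{26257}{z{\left(-61 - -77,-141 \right)}} = -34201 - - \frac{26257}{\frac{1}{123 - 141} \left(8 - -16\right)} = -34201 - - \frac{26257}{\frac{1}{-18} \left(8 + \left(-61 + 77\right)\right)} = -34201 - - \frac{26257}{\left(- \frac{1}{18}\right) \left(8 + 16\right)} = -34201 - - \frac{26257}{\left(- \frac{1}{18}\right) 24} = -34201 - - \frac{26257}{- \frac{4}{3}} = -34201 - \left(-26257\right) \left(- \frac{3}{4}\right) = -34201 - \frac{78771}{4} = - \frac{215575}{4}$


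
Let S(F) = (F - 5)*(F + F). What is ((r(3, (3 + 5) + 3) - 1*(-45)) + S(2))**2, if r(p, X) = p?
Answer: 1296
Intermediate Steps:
S(F) = 2*F*(-5 + F) (S(F) = (-5 + F)*(2*F) = 2*F*(-5 + F))
((r(3, (3 + 5) + 3) - 1*(-45)) + S(2))**2 = ((3 - 1*(-45)) + 2*2*(-5 + 2))**2 = ((3 + 45) + 2*2*(-3))**2 = (48 - 12)**2 = 36**2 = 1296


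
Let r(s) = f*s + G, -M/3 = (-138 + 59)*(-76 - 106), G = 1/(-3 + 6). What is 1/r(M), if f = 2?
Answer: -3/258803 ≈ -1.1592e-5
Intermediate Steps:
G = ⅓ (G = 1/3 = ⅓ ≈ 0.33333)
M = -43134 (M = -3*(-138 + 59)*(-76 - 106) = -(-237)*(-182) = -3*14378 = -43134)
r(s) = ⅓ + 2*s (r(s) = 2*s + ⅓ = ⅓ + 2*s)
1/r(M) = 1/(⅓ + 2*(-43134)) = 1/(⅓ - 86268) = 1/(-258803/3) = -3/258803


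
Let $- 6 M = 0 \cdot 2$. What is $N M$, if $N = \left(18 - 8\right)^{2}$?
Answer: $0$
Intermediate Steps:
$M = 0$ ($M = - \frac{0 \cdot 2}{6} = \left(- \frac{1}{6}\right) 0 = 0$)
$N = 100$ ($N = 10^{2} = 100$)
$N M = 100 \cdot 0 = 0$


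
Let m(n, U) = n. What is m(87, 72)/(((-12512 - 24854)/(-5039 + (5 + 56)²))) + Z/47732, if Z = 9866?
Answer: 1460472617/445888478 ≈ 3.2754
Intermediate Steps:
m(87, 72)/(((-12512 - 24854)/(-5039 + (5 + 56)²))) + Z/47732 = 87/(((-12512 - 24854)/(-5039 + (5 + 56)²))) + 9866/47732 = 87/((-37366/(-5039 + 61²))) + 9866*(1/47732) = 87/((-37366/(-5039 + 3721))) + 4933/23866 = 87/((-37366/(-1318))) + 4933/23866 = 87/((-37366*(-1/1318))) + 4933/23866 = 87/(18683/659) + 4933/23866 = 87*(659/18683) + 4933/23866 = 57333/18683 + 4933/23866 = 1460472617/445888478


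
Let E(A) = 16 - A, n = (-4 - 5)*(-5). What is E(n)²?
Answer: 841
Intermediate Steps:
n = 45 (n = -9*(-5) = 45)
E(n)² = (16 - 1*45)² = (16 - 45)² = (-29)² = 841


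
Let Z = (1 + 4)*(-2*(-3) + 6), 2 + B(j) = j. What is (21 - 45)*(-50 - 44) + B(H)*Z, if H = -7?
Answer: 1716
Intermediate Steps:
B(j) = -2 + j
Z = 60 (Z = 5*(6 + 6) = 5*12 = 60)
(21 - 45)*(-50 - 44) + B(H)*Z = (21 - 45)*(-50 - 44) + (-2 - 7)*60 = -24*(-94) - 9*60 = 2256 - 540 = 1716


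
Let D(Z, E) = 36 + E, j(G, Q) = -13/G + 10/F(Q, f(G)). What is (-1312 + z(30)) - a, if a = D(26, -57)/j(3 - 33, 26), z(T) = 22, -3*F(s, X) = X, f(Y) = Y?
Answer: -54840/43 ≈ -1275.3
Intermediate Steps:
F(s, X) = -X/3
j(G, Q) = -43/G (j(G, Q) = -13/G + 10/((-G/3)) = -13/G + 10*(-3/G) = -13/G - 30/G = -43/G)
a = -630/43 (a = (36 - 57)/((-43/(3 - 33))) = -21/((-43/(-30))) = -21/((-43*(-1/30))) = -21/43/30 = -21*30/43 = -630/43 ≈ -14.651)
(-1312 + z(30)) - a = (-1312 + 22) - 1*(-630/43) = -1290 + 630/43 = -54840/43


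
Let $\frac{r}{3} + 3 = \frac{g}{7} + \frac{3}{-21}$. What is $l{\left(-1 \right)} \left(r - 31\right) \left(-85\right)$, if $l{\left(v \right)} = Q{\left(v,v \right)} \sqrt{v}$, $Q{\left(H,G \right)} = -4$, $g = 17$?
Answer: $- \frac{78880 i}{7} \approx - 11269.0 i$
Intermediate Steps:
$r = - \frac{15}{7}$ ($r = -9 + 3 \left(\frac{17}{7} + \frac{3}{-21}\right) = -9 + 3 \left(17 \cdot \frac{1}{7} + 3 \left(- \frac{1}{21}\right)\right) = -9 + 3 \left(\frac{17}{7} - \frac{1}{7}\right) = -9 + 3 \cdot \frac{16}{7} = -9 + \frac{48}{7} = - \frac{15}{7} \approx -2.1429$)
$l{\left(v \right)} = - 4 \sqrt{v}$
$l{\left(-1 \right)} \left(r - 31\right) \left(-85\right) = - 4 \sqrt{-1} \left(- \frac{15}{7} - 31\right) \left(-85\right) = - 4 i \left(- \frac{15}{7} - 31\right) \left(-85\right) = - 4 i \left(- \frac{232}{7}\right) \left(-85\right) = \frac{928 i}{7} \left(-85\right) = - \frac{78880 i}{7}$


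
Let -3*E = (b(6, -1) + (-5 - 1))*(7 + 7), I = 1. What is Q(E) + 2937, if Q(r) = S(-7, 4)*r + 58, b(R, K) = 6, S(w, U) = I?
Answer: 2995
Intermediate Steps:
S(w, U) = 1
E = 0 (E = -(6 + (-5 - 1))*(7 + 7)/3 = -(6 - 6)*14/3 = -0*14 = -⅓*0 = 0)
Q(r) = 58 + r (Q(r) = 1*r + 58 = r + 58 = 58 + r)
Q(E) + 2937 = (58 + 0) + 2937 = 58 + 2937 = 2995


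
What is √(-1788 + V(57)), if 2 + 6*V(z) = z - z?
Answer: I*√16095/3 ≈ 42.289*I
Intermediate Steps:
V(z) = -⅓ (V(z) = -⅓ + (z - z)/6 = -⅓ + (⅙)*0 = -⅓ + 0 = -⅓)
√(-1788 + V(57)) = √(-1788 - ⅓) = √(-5365/3) = I*√16095/3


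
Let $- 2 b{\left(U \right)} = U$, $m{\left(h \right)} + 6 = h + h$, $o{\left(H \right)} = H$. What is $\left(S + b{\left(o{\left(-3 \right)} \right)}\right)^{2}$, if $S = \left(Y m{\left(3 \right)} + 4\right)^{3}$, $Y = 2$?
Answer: $\frac{17161}{4} \approx 4290.3$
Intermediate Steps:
$m{\left(h \right)} = -6 + 2 h$ ($m{\left(h \right)} = -6 + \left(h + h\right) = -6 + 2 h$)
$S = 64$ ($S = \left(2 \left(-6 + 2 \cdot 3\right) + 4\right)^{3} = \left(2 \left(-6 + 6\right) + 4\right)^{3} = \left(2 \cdot 0 + 4\right)^{3} = \left(0 + 4\right)^{3} = 4^{3} = 64$)
$b{\left(U \right)} = - \frac{U}{2}$
$\left(S + b{\left(o{\left(-3 \right)} \right)}\right)^{2} = \left(64 - - \frac{3}{2}\right)^{2} = \left(64 + \frac{3}{2}\right)^{2} = \left(\frac{131}{2}\right)^{2} = \frac{17161}{4}$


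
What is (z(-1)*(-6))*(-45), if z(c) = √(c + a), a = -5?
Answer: 270*I*√6 ≈ 661.36*I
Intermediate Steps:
z(c) = √(-5 + c) (z(c) = √(c - 5) = √(-5 + c))
(z(-1)*(-6))*(-45) = (√(-5 - 1)*(-6))*(-45) = (√(-6)*(-6))*(-45) = ((I*√6)*(-6))*(-45) = -6*I*√6*(-45) = 270*I*√6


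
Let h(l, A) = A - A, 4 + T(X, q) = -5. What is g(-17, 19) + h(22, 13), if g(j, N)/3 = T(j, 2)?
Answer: -27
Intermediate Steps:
T(X, q) = -9 (T(X, q) = -4 - 5 = -9)
g(j, N) = -27 (g(j, N) = 3*(-9) = -27)
h(l, A) = 0
g(-17, 19) + h(22, 13) = -27 + 0 = -27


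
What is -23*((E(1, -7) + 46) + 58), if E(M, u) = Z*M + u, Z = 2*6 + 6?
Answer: -2645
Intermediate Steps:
Z = 18 (Z = 12 + 6 = 18)
E(M, u) = u + 18*M (E(M, u) = 18*M + u = u + 18*M)
-23*((E(1, -7) + 46) + 58) = -23*(((-7 + 18*1) + 46) + 58) = -23*(((-7 + 18) + 46) + 58) = -23*((11 + 46) + 58) = -23*(57 + 58) = -23*115 = -2645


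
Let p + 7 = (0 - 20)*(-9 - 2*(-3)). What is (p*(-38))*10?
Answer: -20140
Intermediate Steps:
p = 53 (p = -7 + (0 - 20)*(-9 - 2*(-3)) = -7 - 20*(-9 + 6) = -7 - 20*(-3) = -7 + 60 = 53)
(p*(-38))*10 = (53*(-38))*10 = -2014*10 = -20140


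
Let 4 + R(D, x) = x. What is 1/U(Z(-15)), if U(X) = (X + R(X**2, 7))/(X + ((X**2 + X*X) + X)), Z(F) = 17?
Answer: 153/5 ≈ 30.600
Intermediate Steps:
R(D, x) = -4 + x
U(X) = (3 + X)/(2*X + 2*X**2) (U(X) = (X + (-4 + 7))/(X + ((X**2 + X*X) + X)) = (X + 3)/(X + ((X**2 + X**2) + X)) = (3 + X)/(X + (2*X**2 + X)) = (3 + X)/(X + (X + 2*X**2)) = (3 + X)/(2*X + 2*X**2))
1/U(Z(-15)) = 1/((1/2)*(3 + 17)/(17*(1 + 17))) = 1/((1/2)*(1/17)*20/18) = 1/((1/2)*(1/17)*(1/18)*20) = 1/(5/153) = 153/5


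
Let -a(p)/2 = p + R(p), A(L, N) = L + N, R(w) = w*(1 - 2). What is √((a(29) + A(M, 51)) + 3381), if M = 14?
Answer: √3446 ≈ 58.703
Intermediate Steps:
R(w) = -w (R(w) = w*(-1) = -w)
a(p) = 0 (a(p) = -2*(p - p) = -2*0 = 0)
√((a(29) + A(M, 51)) + 3381) = √((0 + (14 + 51)) + 3381) = √((0 + 65) + 3381) = √(65 + 3381) = √3446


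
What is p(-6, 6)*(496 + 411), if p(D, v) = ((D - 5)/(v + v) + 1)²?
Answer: 907/144 ≈ 6.2986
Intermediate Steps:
p(D, v) = (1 + (-5 + D)/(2*v))² (p(D, v) = ((-5 + D)/((2*v)) + 1)² = ((-5 + D)*(1/(2*v)) + 1)² = ((-5 + D)/(2*v) + 1)² = (1 + (-5 + D)/(2*v))²)
p(-6, 6)*(496 + 411) = ((¼)*(-5 - 6 + 2*6)²/6²)*(496 + 411) = ((¼)*(1/36)*(-5 - 6 + 12)²)*907 = ((¼)*(1/36)*1²)*907 = ((¼)*(1/36)*1)*907 = (1/144)*907 = 907/144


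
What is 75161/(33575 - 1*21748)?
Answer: 75161/11827 ≈ 6.3550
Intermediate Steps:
75161/(33575 - 1*21748) = 75161/(33575 - 21748) = 75161/11827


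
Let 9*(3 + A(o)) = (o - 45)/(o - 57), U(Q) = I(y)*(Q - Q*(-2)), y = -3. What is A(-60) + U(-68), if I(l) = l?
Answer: 213794/351 ≈ 609.10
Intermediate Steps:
U(Q) = -9*Q (U(Q) = -3*(Q - Q*(-2)) = -3*(Q - (-2)*Q) = -3*(Q + 2*Q) = -9*Q)
A(o) = -3 + (-45 + o)/(9*(-57 + o)) (A(o) = -3 + ((o - 45)/(o - 57))/9 = -3 + ((-45 + o)/(-57 + o))/9 = -3 + (-45 + o)/(9*(-57 + o)))
A(-60) + U(-68) = 2*(747 - 13*(-60))/(9*(-57 - 60)) - 9*(-68) = (2/9)*(747 + 780)/(-117) + 612 = (2/9)*(-1/117)*1527 + 612 = -1018/351 + 612 = 213794/351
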